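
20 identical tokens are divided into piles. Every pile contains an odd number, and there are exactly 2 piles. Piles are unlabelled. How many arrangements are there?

Enumerating:
19+1
17+3
15+5
13+7
11+9

5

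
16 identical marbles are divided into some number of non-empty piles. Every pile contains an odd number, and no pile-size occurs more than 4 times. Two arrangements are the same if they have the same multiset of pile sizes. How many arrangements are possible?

Listing the qualifying partitions of 16:
15 + 1
13 + 3
13 + 1 + 1 + 1
11 + 5
11 + 3 + 1 + 1
9 + 7
9 + 5 + 1 + 1
9 + 3 + 3 + 1
9 + 3 + 1 + 1 + 1 + 1
7 + 7 + 1 + 1
7 + 5 + 3 + 1
7 + 5 + 1 + 1 + 1 + 1
7 + 3 + 3 + 3
7 + 3 + 3 + 1 + 1 + 1
5 + 5 + 5 + 1
5 + 5 + 3 + 3
5 + 5 + 3 + 1 + 1 + 1
5 + 3 + 3 + 3 + 1 + 1
3 + 3 + 3 + 3 + 1 + 1 + 1 + 1
That's 19 in total.

19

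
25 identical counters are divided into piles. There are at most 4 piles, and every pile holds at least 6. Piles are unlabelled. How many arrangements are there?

17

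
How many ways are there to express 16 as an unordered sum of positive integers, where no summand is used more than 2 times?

89

Counting exhaustively, 89 partitions satisfy the conditions.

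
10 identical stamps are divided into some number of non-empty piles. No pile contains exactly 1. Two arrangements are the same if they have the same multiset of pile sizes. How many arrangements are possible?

Enumerating:
10
8,2
7,3
6,4
6,2,2
5,5
5,3,2
4,4,2
4,3,3
4,2,2,2
3,3,2,2
2,2,2,2,2

12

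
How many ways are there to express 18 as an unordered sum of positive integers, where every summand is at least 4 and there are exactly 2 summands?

The partitions of 18 that satisfy the conditions:
14 + 4
13 + 5
12 + 6
11 + 7
10 + 8
9 + 9

6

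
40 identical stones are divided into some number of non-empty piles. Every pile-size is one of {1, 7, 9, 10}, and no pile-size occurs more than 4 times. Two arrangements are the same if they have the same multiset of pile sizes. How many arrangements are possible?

11

Enumerating:
10,10,10,10
10,10,10,9,1
10,10,10,7,1,1,1
10,10,9,9,1,1
10,10,9,7,1,1,1,1
10,9,9,9,1,1,1
10,9,7,7,7
10,7,7,7,7,1,1
9,9,9,9,1,1,1,1
9,9,7,7,7,1
9,7,7,7,7,1,1,1
That's 11 in total.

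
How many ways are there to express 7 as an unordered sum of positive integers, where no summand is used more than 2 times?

Enumerating:
7
6+1
5+2
5+1+1
4+3
4+2+1
3+3+1
3+2+2
3+2+1+1
Counting gives 9.

9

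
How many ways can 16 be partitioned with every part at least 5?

6

Enumerating:
16
11+5
10+6
9+7
8+8
6+5+5
That's 6 in total.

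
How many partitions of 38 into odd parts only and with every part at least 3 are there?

Enumerating by decreasing first part gives 104 partitions in all.

104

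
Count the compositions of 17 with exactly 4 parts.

560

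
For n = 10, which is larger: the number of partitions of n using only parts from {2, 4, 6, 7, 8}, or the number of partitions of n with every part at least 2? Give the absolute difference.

Partitions of 10 using only parts from {2, 4, 6, 7, 8}: 6.
Partitions of 10 with every part at least 2: 12.
|6 − 12| = 6.

6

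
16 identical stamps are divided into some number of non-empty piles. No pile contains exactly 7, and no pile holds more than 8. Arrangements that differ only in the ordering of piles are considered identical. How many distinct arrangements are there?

157

Counting exhaustively, 157 partitions satisfy the conditions.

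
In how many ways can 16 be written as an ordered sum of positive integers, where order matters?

Each of the 15 gaps between 16 units is either a break or not: 2^15 = 32768.

32768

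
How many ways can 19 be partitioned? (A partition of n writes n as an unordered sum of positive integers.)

490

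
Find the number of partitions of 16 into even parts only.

The partitions of 16 that satisfy the conditions:
16
14+2
12+4
12+2+2
10+6
10+4+2
10+2+2+2
8+8
8+6+2
8+4+4
8+4+2+2
8+2+2+2+2
6+6+4
6+6+2+2
6+4+4+2
6+4+2+2+2
6+2+2+2+2+2
4+4+4+4
4+4+4+2+2
4+4+2+2+2+2
4+2+2+2+2+2+2
2+2+2+2+2+2+2+2
Counting gives 22.

22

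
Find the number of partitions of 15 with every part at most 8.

Direct enumeration gives 146 partitions.

146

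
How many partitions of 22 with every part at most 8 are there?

638

A full systematic count gives 638.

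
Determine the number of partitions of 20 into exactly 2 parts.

Enumerating:
19 + 1
18 + 2
17 + 3
16 + 4
15 + 5
14 + 6
13 + 7
12 + 8
11 + 9
10 + 10
That's 10 in total.

10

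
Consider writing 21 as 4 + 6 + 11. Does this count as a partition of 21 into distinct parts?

The parts sum to 21, and the condition 'all summands are distinct' holds.

Yes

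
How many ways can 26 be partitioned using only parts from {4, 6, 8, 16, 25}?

Listing the qualifying partitions of 26:
4,6,16
4,6,8,8
6,6,6,8
4,4,4,6,8
4,4,6,6,6
4,4,4,4,4,6

6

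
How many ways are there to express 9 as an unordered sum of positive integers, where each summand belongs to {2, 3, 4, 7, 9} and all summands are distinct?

3

They are:
9
7,2
4,3,2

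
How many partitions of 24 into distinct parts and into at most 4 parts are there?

A full systematic count gives 96.

96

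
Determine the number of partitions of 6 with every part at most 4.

The partitions of 6 that satisfy the conditions:
4 + 2
4 + 1 + 1
3 + 3
3 + 2 + 1
3 + 1 + 1 + 1
2 + 2 + 2
2 + 2 + 1 + 1
2 + 1 + 1 + 1 + 1
1 + 1 + 1 + 1 + 1 + 1

9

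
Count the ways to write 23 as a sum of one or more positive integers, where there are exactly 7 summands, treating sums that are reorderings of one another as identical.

Systematic enumeration (by largest part, then next-largest, …) yields 164.

164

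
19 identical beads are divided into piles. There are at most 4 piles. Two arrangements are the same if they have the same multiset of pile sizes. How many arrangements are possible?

94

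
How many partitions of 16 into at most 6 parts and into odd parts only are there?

They are:
1, 15
3, 13
1, 1, 1, 13
5, 11
1, 1, 3, 11
1, 1, 1, 1, 1, 11
7, 9
1, 1, 5, 9
1, 3, 3, 9
1, 1, 1, 1, 3, 9
1, 1, 7, 7
1, 3, 5, 7
1, 1, 1, 1, 5, 7
3, 3, 3, 7
1, 1, 1, 3, 3, 7
1, 5, 5, 5
3, 3, 5, 5
1, 1, 1, 3, 5, 5
1, 1, 3, 3, 3, 5
1, 3, 3, 3, 3, 3
Counting gives 20.

20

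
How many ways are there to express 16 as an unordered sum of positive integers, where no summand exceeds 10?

212

There are 212 such partitions.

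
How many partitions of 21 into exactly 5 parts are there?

101

A full systematic count gives 101.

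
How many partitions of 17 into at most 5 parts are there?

Counting exhaustively, 119 partitions satisfy the conditions.

119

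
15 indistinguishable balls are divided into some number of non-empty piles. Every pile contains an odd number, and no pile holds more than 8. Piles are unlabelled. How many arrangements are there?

The partitions of 15 that satisfy the conditions:
1,7,7
3,5,7
1,1,1,5,7
1,1,3,3,7
1,1,1,1,1,3,7
1,1,1,1,1,1,1,1,7
5,5,5
1,1,3,5,5
1,1,1,1,1,5,5
1,3,3,3,5
1,1,1,1,3,3,5
1,1,1,1,1,1,1,3,5
1,1,1,1,1,1,1,1,1,1,5
3,3,3,3,3
1,1,1,3,3,3,3
1,1,1,1,1,1,3,3,3
1,1,1,1,1,1,1,1,1,3,3
1,1,1,1,1,1,1,1,1,1,1,1,3
1,1,1,1,1,1,1,1,1,1,1,1,1,1,1
Counting gives 19.

19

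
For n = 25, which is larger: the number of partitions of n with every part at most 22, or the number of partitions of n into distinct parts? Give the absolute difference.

Partitions of 25 with every part at most 22: 1954.
Partitions of 25 into distinct parts: 142.
|1954 − 142| = 1812.

1812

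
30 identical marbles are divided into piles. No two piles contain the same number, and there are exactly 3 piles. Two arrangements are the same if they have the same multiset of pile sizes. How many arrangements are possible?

61

There are too many to list fully; the first 12 (by largest part) are:
27 + 2 + 1
26 + 3 + 1
25 + 4 + 1
25 + 3 + 2
24 + 5 + 1
24 + 4 + 2
23 + 6 + 1
23 + 5 + 2
23 + 4 + 3
22 + 7 + 1
22 + 6 + 2
22 + 5 + 3
…and 49 more, for 61 total.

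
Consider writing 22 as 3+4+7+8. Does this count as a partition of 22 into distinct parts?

The parts sum to 22, and the condition 'all summands are distinct' holds.

Yes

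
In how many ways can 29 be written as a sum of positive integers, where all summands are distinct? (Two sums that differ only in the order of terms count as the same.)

256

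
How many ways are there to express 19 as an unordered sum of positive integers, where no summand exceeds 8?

352

Systematic enumeration (by largest part, then next-largest, …) yields 352.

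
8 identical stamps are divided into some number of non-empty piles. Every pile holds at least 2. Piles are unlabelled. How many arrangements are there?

Listing the qualifying partitions of 8:
8
2+6
3+5
4+4
2+2+4
2+3+3
2+2+2+2
Counting gives 7.

7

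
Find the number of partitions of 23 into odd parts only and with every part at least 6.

They are:
23
9,7,7
Counting gives 2.

2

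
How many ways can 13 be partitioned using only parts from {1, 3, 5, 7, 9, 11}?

The partitions of 13 that satisfy the conditions:
11, 1, 1
9, 3, 1
9, 1, 1, 1, 1
7, 5, 1
7, 3, 3
7, 3, 1, 1, 1
7, 1, 1, 1, 1, 1, 1
5, 5, 3
5, 5, 1, 1, 1
5, 3, 3, 1, 1
5, 3, 1, 1, 1, 1, 1
5, 1, 1, 1, 1, 1, 1, 1, 1
3, 3, 3, 3, 1
3, 3, 3, 1, 1, 1, 1
3, 3, 1, 1, 1, 1, 1, 1, 1
3, 1, 1, 1, 1, 1, 1, 1, 1, 1, 1
1, 1, 1, 1, 1, 1, 1, 1, 1, 1, 1, 1, 1
Counting gives 17.

17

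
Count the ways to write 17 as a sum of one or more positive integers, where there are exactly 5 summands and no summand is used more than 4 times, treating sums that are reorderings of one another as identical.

47

A partial list (first 12 by largest part):
13, 1, 1, 1, 1
12, 2, 1, 1, 1
11, 3, 1, 1, 1
11, 2, 2, 1, 1
10, 4, 1, 1, 1
10, 3, 2, 1, 1
10, 2, 2, 2, 1
9, 5, 1, 1, 1
9, 4, 2, 1, 1
9, 3, 3, 1, 1
9, 3, 2, 2, 1
9, 2, 2, 2, 2
…and 35 more, for 47 total.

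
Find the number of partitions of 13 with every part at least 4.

Listing the qualifying partitions of 13:
13
9 + 4
8 + 5
7 + 6
5 + 4 + 4
That's 5 in total.

5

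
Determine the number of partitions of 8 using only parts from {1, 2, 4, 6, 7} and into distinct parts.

Enumerating:
7+1
6+2
Counting gives 2.

2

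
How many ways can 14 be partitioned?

135

Counting exhaustively, 135 partitions satisfy the conditions.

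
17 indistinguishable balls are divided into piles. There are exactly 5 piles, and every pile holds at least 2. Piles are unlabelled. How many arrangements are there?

13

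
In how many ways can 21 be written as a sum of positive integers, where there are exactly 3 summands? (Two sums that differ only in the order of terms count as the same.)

There are too many to list fully; the first 12 (by largest part) are:
1 + 1 + 19
1 + 2 + 18
1 + 3 + 17
2 + 2 + 17
1 + 4 + 16
2 + 3 + 16
1 + 5 + 15
2 + 4 + 15
3 + 3 + 15
1 + 6 + 14
2 + 5 + 14
3 + 4 + 14
…and 25 more, for 37 total.

37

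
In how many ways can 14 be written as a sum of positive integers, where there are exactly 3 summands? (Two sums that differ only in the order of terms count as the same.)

The partitions of 14 that satisfy the conditions:
12+1+1
11+2+1
10+3+1
10+2+2
9+4+1
9+3+2
8+5+1
8+4+2
8+3+3
7+6+1
7+5+2
7+4+3
6+6+2
6+5+3
6+4+4
5+5+4
That's 16 in total.

16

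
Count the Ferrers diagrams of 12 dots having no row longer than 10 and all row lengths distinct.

They are:
10 + 2
9 + 3
9 + 2 + 1
8 + 4
8 + 3 + 1
7 + 5
7 + 4 + 1
7 + 3 + 2
6 + 5 + 1
6 + 4 + 2
6 + 3 + 2 + 1
5 + 4 + 3
5 + 4 + 2 + 1

13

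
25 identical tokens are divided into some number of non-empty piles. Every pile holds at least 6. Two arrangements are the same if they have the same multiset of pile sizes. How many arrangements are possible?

They are:
25
19 + 6
18 + 7
17 + 8
16 + 9
15 + 10
14 + 11
13 + 12
13 + 6 + 6
12 + 7 + 6
11 + 8 + 6
11 + 7 + 7
10 + 9 + 6
10 + 8 + 7
9 + 9 + 7
9 + 8 + 8
7 + 6 + 6 + 6

17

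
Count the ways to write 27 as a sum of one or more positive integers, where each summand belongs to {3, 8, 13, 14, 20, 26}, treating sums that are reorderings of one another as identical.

The partitions of 27 that satisfy the conditions:
14 + 13
13 + 8 + 3 + 3
8 + 8 + 8 + 3
3 + 3 + 3 + 3 + 3 + 3 + 3 + 3 + 3

4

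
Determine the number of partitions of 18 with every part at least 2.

88

A full systematic count gives 88.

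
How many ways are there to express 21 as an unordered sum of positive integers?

Enumerating by decreasing first part gives 792 partitions in all.

792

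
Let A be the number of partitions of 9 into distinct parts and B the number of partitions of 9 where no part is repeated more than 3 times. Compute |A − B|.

14

Partitions of 9 into distinct parts: 8.
Partitions of 9 where no part is repeated more than 3 times: 22.
|8 − 22| = 14.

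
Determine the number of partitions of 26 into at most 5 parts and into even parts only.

57

There are too many to list fully; the first 12 (by largest part) are:
26
2 + 24
4 + 22
2 + 2 + 22
6 + 20
2 + 4 + 20
2 + 2 + 2 + 20
8 + 18
2 + 6 + 18
4 + 4 + 18
2 + 2 + 4 + 18
2 + 2 + 2 + 2 + 18
…and 45 more, for 57 total.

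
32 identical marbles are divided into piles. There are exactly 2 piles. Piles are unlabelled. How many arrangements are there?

They are:
1,31
2,30
3,29
4,28
5,27
6,26
7,25
8,24
9,23
10,22
11,21
12,20
13,19
14,18
15,17
16,16
Counting gives 16.

16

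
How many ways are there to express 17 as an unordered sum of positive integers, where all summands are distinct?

A partial list (first 12 by largest part):
17
16+1
15+2
14+3
14+2+1
13+4
13+3+1
12+5
12+4+1
12+3+2
11+6
11+5+1
…and 26 more, for 38 total.

38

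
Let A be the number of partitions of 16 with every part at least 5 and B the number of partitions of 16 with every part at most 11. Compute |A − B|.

213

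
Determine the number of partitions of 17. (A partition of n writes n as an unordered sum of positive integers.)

297

Systematic enumeration (by largest part, then next-largest, …) yields 297.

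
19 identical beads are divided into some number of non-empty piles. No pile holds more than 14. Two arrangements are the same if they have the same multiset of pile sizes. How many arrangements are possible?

478

A full systematic count gives 478.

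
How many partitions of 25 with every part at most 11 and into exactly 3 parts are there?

They are:
11, 11, 3
11, 10, 4
11, 9, 5
11, 8, 6
11, 7, 7
10, 10, 5
10, 9, 6
10, 8, 7
9, 9, 7
9, 8, 8
Counting gives 10.

10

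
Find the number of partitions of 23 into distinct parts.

A full systematic count gives 104.

104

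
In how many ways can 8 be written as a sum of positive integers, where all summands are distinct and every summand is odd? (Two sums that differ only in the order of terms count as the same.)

2

Listing the qualifying partitions of 8:
7, 1
5, 3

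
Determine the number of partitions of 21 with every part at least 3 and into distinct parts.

Enumerating:
21
18,3
17,4
16,5
15,6
14,7
14,4,3
13,8
13,5,3
12,9
12,6,3
12,5,4
11,10
11,7,3
11,6,4
10,8,3
10,7,4
10,6,5
9,8,4
9,7,5
9,5,4,3
8,7,6
8,6,4,3
7,6,5,3

24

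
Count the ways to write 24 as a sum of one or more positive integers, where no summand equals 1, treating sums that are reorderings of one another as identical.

320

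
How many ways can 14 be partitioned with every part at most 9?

A full systematic count gives 123.

123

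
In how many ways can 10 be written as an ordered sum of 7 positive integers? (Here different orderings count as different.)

84

By stars and bars with positive parts, the count is C(9,6) = 84.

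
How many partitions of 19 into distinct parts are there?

54

There are too many to list fully; the first 12 (by largest part) are:
19
18, 1
17, 2
16, 3
16, 2, 1
15, 4
15, 3, 1
14, 5
14, 4, 1
14, 3, 2
13, 6
13, 5, 1
…and 42 more, for 54 total.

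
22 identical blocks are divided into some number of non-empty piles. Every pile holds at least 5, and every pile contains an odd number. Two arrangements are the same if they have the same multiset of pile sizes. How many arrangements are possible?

5

They are:
17,5
15,7
13,9
11,11
7,5,5,5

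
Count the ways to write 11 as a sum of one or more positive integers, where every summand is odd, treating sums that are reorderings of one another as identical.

12

Enumerating:
11
9 + 1 + 1
7 + 3 + 1
7 + 1 + 1 + 1 + 1
5 + 5 + 1
5 + 3 + 3
5 + 3 + 1 + 1 + 1
5 + 1 + 1 + 1 + 1 + 1 + 1
3 + 3 + 3 + 1 + 1
3 + 3 + 1 + 1 + 1 + 1 + 1
3 + 1 + 1 + 1 + 1 + 1 + 1 + 1 + 1
1 + 1 + 1 + 1 + 1 + 1 + 1 + 1 + 1 + 1 + 1
Counting gives 12.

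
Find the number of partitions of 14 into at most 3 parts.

24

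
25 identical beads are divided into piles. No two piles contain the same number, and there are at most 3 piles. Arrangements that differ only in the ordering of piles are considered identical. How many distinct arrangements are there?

A partial list (first 12 by largest part):
25
24 + 1
23 + 2
22 + 3
22 + 2 + 1
21 + 4
21 + 3 + 1
20 + 5
20 + 4 + 1
20 + 3 + 2
19 + 6
19 + 5 + 1
…and 41 more, for 53 total.

53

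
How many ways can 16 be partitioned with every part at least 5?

The partitions of 16 that satisfy the conditions:
16
11 + 5
10 + 6
9 + 7
8 + 8
6 + 5 + 5
That's 6 in total.

6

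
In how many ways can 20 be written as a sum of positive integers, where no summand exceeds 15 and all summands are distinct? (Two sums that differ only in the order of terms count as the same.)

There are too many to list fully; the first 12 (by largest part) are:
15+5
15+4+1
15+3+2
14+6
14+5+1
14+4+2
14+3+2+1
13+7
13+6+1
13+5+2
13+4+3
13+4+2+1
…and 45 more, for 57 total.

57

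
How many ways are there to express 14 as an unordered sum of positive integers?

A full systematic count gives 135.

135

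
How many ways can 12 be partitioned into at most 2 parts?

The partitions of 12 that satisfy the conditions:
12
11,1
10,2
9,3
8,4
7,5
6,6

7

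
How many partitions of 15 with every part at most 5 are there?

84

A full systematic count gives 84.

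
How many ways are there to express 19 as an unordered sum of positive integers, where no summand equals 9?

448

Direct enumeration gives 448 partitions.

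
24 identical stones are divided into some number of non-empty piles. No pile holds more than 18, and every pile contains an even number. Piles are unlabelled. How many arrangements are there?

73

Systematic enumeration (by largest part, then next-largest, …) yields 73.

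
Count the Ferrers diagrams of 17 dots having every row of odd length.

There are too many to list fully; the first 12 (by largest part) are:
17
15+1+1
13+3+1
13+1+1+1+1
11+5+1
11+3+3
11+3+1+1+1
11+1+1+1+1+1+1
9+7+1
9+5+3
9+5+1+1+1
9+3+3+1+1
…and 26 more, for 38 total.

38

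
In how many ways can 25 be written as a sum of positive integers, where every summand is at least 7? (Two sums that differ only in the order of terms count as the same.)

The partitions of 25 that satisfy the conditions:
25
18+7
17+8
16+9
15+10
14+11
13+12
11+7+7
10+8+7
9+9+7
9+8+8

11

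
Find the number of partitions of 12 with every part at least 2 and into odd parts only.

3

They are:
9+3
7+5
3+3+3+3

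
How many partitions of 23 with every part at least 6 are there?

12

The partitions of 23 that satisfy the conditions:
23
17+6
16+7
15+8
14+9
13+10
12+11
11+6+6
10+7+6
9+8+6
9+7+7
8+8+7
Counting gives 12.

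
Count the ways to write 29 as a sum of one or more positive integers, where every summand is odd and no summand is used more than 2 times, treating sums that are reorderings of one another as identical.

A partial list (first 12 by largest part):
29
1+1+27
1+3+25
1+5+23
3+3+23
1+7+21
3+5+21
1+1+3+3+21
1+9+19
3+7+19
5+5+19
1+1+3+5+19
…and 41 more, for 53 total.

53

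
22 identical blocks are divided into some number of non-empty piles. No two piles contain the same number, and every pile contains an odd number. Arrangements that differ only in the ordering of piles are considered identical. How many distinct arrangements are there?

8

Listing the qualifying partitions of 22:
21 + 1
19 + 3
17 + 5
15 + 7
13 + 9
13 + 5 + 3 + 1
11 + 7 + 3 + 1
9 + 7 + 5 + 1
That's 8 in total.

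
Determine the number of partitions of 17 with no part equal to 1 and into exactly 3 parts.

The partitions of 17 that satisfy the conditions:
2+2+13
2+3+12
2+4+11
3+3+11
2+5+10
3+4+10
2+6+9
3+5+9
4+4+9
2+7+8
3+6+8
4+5+8
3+7+7
4+6+7
5+5+7
5+6+6

16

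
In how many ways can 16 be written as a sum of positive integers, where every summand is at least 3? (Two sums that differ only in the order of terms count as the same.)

They are:
16
3 + 13
4 + 12
5 + 11
6 + 10
3 + 3 + 10
7 + 9
3 + 4 + 9
8 + 8
3 + 5 + 8
4 + 4 + 8
3 + 6 + 7
4 + 5 + 7
3 + 3 + 3 + 7
4 + 6 + 6
5 + 5 + 6
3 + 3 + 4 + 6
3 + 3 + 5 + 5
3 + 4 + 4 + 5
4 + 4 + 4 + 4
3 + 3 + 3 + 3 + 4

21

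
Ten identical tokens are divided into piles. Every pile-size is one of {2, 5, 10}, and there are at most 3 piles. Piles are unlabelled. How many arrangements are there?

2

They are:
10
5, 5
Counting gives 2.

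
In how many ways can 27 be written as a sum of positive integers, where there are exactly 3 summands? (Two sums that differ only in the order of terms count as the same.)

There are too many to list fully; the first 12 (by largest part) are:
25, 1, 1
24, 2, 1
23, 3, 1
23, 2, 2
22, 4, 1
22, 3, 2
21, 5, 1
21, 4, 2
21, 3, 3
20, 6, 1
20, 5, 2
20, 4, 3
…and 49 more, for 61 total.

61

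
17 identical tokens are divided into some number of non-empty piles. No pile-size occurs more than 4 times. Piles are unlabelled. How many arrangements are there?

Counting exhaustively, 205 partitions satisfy the conditions.

205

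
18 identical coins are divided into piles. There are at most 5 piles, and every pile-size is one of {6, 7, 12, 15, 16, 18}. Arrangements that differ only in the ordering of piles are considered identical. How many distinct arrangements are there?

3

Listing the qualifying partitions of 18:
18
12, 6
6, 6, 6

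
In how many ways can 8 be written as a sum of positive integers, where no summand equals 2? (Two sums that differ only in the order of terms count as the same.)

11

They are:
8
1, 7
1, 1, 6
3, 5
1, 1, 1, 5
4, 4
1, 3, 4
1, 1, 1, 1, 4
1, 1, 3, 3
1, 1, 1, 1, 1, 3
1, 1, 1, 1, 1, 1, 1, 1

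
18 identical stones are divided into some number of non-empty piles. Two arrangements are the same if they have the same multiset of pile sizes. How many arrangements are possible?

Counting exhaustively, 385 partitions satisfy the conditions.

385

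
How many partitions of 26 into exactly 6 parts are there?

282

A full systematic count gives 282.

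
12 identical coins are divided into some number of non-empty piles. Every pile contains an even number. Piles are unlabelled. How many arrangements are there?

11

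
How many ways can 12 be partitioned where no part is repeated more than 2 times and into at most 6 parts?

36

There are too many to list fully; the first 12 (by largest part) are:
12
11, 1
10, 2
10, 1, 1
9, 3
9, 2, 1
8, 4
8, 3, 1
8, 2, 2
8, 2, 1, 1
7, 5
7, 4, 1
…and 24 more, for 36 total.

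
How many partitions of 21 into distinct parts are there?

There are 76 such partitions.

76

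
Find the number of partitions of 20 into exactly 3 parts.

A partial list (first 12 by largest part):
18 + 1 + 1
17 + 2 + 1
16 + 3 + 1
16 + 2 + 2
15 + 4 + 1
15 + 3 + 2
14 + 5 + 1
14 + 4 + 2
14 + 3 + 3
13 + 6 + 1
13 + 5 + 2
13 + 4 + 3
…and 21 more, for 33 total.

33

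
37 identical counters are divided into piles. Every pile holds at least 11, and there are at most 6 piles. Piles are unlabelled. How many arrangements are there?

13

Listing the qualifying partitions of 37:
37
11, 26
12, 25
13, 24
14, 23
15, 22
16, 21
17, 20
18, 19
11, 11, 15
11, 12, 14
11, 13, 13
12, 12, 13
Counting gives 13.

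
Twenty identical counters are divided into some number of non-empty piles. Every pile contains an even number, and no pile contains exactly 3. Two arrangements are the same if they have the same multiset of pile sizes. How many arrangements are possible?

A partial list (first 12 by largest part):
20
18+2
16+4
16+2+2
14+6
14+4+2
14+2+2+2
12+8
12+6+2
12+4+4
12+4+2+2
12+2+2+2+2
…and 30 more, for 42 total.

42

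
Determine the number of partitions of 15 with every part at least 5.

The partitions of 15 that satisfy the conditions:
15
10,5
9,6
8,7
5,5,5
Counting gives 5.

5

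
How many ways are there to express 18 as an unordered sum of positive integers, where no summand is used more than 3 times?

208

There are 208 such partitions.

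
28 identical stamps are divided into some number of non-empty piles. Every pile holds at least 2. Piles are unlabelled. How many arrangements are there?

There are 708 such partitions.

708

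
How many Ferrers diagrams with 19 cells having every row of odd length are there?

54

A partial list (first 12 by largest part):
19
17 + 1 + 1
15 + 3 + 1
15 + 1 + 1 + 1 + 1
13 + 5 + 1
13 + 3 + 3
13 + 3 + 1 + 1 + 1
13 + 1 + 1 + 1 + 1 + 1 + 1
11 + 7 + 1
11 + 5 + 3
11 + 5 + 1 + 1 + 1
11 + 3 + 3 + 1 + 1
…and 42 more, for 54 total.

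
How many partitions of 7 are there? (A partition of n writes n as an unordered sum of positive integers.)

15

They are:
7
1 + 6
2 + 5
1 + 1 + 5
3 + 4
1 + 2 + 4
1 + 1 + 1 + 4
1 + 3 + 3
2 + 2 + 3
1 + 1 + 2 + 3
1 + 1 + 1 + 1 + 3
1 + 2 + 2 + 2
1 + 1 + 1 + 2 + 2
1 + 1 + 1 + 1 + 1 + 2
1 + 1 + 1 + 1 + 1 + 1 + 1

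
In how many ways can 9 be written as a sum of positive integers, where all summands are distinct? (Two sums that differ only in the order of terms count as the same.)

8

Enumerating:
9
8, 1
7, 2
6, 3
6, 2, 1
5, 4
5, 3, 1
4, 3, 2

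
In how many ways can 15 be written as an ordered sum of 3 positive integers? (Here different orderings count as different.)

91

By stars and bars with positive parts, the count is C(14,2) = 91.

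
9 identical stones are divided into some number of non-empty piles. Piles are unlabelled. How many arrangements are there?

30

A partial list (first 12 by largest part):
9
1+8
2+7
1+1+7
3+6
1+2+6
1+1+1+6
4+5
1+3+5
2+2+5
1+1+2+5
1+1+1+1+5
…and 18 more, for 30 total.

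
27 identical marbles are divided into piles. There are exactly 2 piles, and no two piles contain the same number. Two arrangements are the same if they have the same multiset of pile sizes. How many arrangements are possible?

13

Listing the qualifying partitions of 27:
26,1
25,2
24,3
23,4
22,5
21,6
20,7
19,8
18,9
17,10
16,11
15,12
14,13
That's 13 in total.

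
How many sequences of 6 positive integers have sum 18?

6188

A composition of 18 into 6 positive parts is chosen by placing 5 dividers among the 17 gaps between 18 units: C(17,5) = 6188.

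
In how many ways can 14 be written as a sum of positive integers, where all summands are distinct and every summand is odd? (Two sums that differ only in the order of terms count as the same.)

Listing the qualifying partitions of 14:
13, 1
11, 3
9, 5

3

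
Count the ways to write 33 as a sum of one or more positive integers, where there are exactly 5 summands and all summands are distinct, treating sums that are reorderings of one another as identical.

141

There are 141 such partitions.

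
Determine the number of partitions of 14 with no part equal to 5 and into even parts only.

15

Enumerating:
14
12 + 2
10 + 4
10 + 2 + 2
8 + 6
8 + 4 + 2
8 + 2 + 2 + 2
6 + 6 + 2
6 + 4 + 4
6 + 4 + 2 + 2
6 + 2 + 2 + 2 + 2
4 + 4 + 4 + 2
4 + 4 + 2 + 2 + 2
4 + 2 + 2 + 2 + 2 + 2
2 + 2 + 2 + 2 + 2 + 2 + 2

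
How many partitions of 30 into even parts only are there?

Counting exhaustively, 176 partitions satisfy the conditions.

176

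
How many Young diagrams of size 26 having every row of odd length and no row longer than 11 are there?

A full systematic count gives 116.

116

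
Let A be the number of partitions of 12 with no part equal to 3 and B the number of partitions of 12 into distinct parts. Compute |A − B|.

32

Partitions of 12 with no part equal to 3: 47.
Partitions of 12 into distinct parts: 15.
|47 − 15| = 32.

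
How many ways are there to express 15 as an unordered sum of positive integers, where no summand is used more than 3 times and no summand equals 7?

89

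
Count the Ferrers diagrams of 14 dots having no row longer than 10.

Counting exhaustively, 128 partitions satisfy the conditions.

128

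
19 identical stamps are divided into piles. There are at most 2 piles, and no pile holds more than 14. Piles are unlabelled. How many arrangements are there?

Enumerating:
5 + 14
6 + 13
7 + 12
8 + 11
9 + 10
Counting gives 5.

5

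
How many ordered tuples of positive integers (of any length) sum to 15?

Each of the 14 gaps between 15 units is either a break or not: 2^14 = 16384.

16384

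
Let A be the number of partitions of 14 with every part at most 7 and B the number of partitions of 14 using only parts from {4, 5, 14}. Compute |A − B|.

Partitions of 14 with every part at most 7: 105.
Partitions of 14 using only parts from {4, 5, 14}: 2.
|105 − 2| = 103.

103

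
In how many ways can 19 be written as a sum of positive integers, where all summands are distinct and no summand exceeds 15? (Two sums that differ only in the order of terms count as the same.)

There are too many to list fully; the first 12 (by largest part) are:
15+4
15+3+1
14+5
14+4+1
14+3+2
13+6
13+5+1
13+4+2
13+3+2+1
12+7
12+6+1
12+5+2
…and 37 more, for 49 total.

49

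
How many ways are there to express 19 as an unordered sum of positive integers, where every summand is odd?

A partial list (first 12 by largest part):
19
17+1+1
15+3+1
15+1+1+1+1
13+5+1
13+3+3
13+3+1+1+1
13+1+1+1+1+1+1
11+7+1
11+5+3
11+5+1+1+1
11+3+3+1+1
…and 42 more, for 54 total.

54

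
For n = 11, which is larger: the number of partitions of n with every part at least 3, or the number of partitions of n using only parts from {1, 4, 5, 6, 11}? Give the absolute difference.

Partitions of 11 with every part at least 3: 6.
Partitions of 11 using only parts from {1, 4, 5, 6, 11}: 10.
|6 − 10| = 4.

4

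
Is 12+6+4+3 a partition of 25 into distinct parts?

The parts sum to 25, and the condition 'all summands are distinct' holds.

Yes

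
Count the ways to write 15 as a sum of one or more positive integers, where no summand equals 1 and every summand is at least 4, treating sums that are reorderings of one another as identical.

Enumerating:
15
11,4
10,5
9,6
8,7
7,4,4
6,5,4
5,5,5

8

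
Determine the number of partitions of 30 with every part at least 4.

140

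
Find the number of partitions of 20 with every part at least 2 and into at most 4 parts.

68

There are too many to list fully; the first 12 (by largest part) are:
20
18+2
17+3
16+4
16+2+2
15+5
15+3+2
14+6
14+4+2
14+3+3
14+2+2+2
13+7
…and 56 more, for 68 total.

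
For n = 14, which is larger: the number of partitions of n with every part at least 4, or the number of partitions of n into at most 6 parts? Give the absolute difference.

Partitions of 14 with every part at least 4: 7.
Partitions of 14 into at most 6 parts: 90.
|7 − 90| = 83.

83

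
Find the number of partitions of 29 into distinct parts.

Direct enumeration gives 256 partitions.

256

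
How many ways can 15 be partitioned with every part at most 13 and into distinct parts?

Listing the qualifying partitions of 15:
2+13
3+12
1+2+12
4+11
1+3+11
5+10
1+4+10
2+3+10
6+9
1+5+9
2+4+9
1+2+3+9
7+8
1+6+8
2+5+8
3+4+8
1+2+4+8
2+6+7
3+5+7
1+2+5+7
1+3+4+7
4+5+6
1+3+5+6
2+3+4+6
1+2+3+4+5
Counting gives 25.

25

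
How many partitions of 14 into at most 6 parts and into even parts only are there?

Enumerating:
14
2,12
4,10
2,2,10
6,8
2,4,8
2,2,2,8
2,6,6
4,4,6
2,2,4,6
2,2,2,2,6
2,4,4,4
2,2,2,4,4
2,2,2,2,2,4
Counting gives 14.

14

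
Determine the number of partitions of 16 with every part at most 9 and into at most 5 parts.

74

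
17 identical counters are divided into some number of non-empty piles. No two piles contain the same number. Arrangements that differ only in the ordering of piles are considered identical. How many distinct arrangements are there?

38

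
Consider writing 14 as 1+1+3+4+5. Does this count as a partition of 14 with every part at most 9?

The parts sum to 14, and the condition 'no summand exceeds 9' holds.

Yes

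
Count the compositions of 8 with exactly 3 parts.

Place 2 bars in the 7 internal gaps of a row of 8 dots: C(7,2) = 21.

21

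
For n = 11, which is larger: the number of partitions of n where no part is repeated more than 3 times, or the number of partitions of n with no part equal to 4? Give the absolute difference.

3

Partitions of 11 where no part is repeated more than 3 times: 38.
Partitions of 11 with no part equal to 4: 41.
|38 − 41| = 3.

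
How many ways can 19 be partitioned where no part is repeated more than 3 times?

There are 258 such partitions.

258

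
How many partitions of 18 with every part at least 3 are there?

33

There are too many to list fully; the first 12 (by largest part) are:
18
15, 3
14, 4
13, 5
12, 6
12, 3, 3
11, 7
11, 4, 3
10, 8
10, 5, 3
10, 4, 4
9, 9
…and 21 more, for 33 total.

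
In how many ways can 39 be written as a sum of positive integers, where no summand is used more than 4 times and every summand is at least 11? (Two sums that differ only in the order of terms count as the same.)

17

Enumerating:
39
11, 28
12, 27
13, 26
14, 25
15, 24
16, 23
17, 22
18, 21
19, 20
11, 11, 17
11, 12, 16
11, 13, 15
12, 12, 15
11, 14, 14
12, 13, 14
13, 13, 13
That's 17 in total.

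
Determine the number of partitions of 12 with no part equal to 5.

There are too many to list fully; the first 12 (by largest part) are:
12
11,1
10,2
10,1,1
9,3
9,2,1
9,1,1,1
8,4
8,3,1
8,2,2
8,2,1,1
8,1,1,1,1
…and 50 more, for 62 total.

62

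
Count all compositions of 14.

8192

There are 13 gaps and each independently is a cut or not, giving 2^13 = 8192.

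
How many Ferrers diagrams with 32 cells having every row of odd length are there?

390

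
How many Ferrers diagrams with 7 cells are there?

15

Listing the qualifying partitions of 7:
7
6 + 1
5 + 2
5 + 1 + 1
4 + 3
4 + 2 + 1
4 + 1 + 1 + 1
3 + 3 + 1
3 + 2 + 2
3 + 2 + 1 + 1
3 + 1 + 1 + 1 + 1
2 + 2 + 2 + 1
2 + 2 + 1 + 1 + 1
2 + 1 + 1 + 1 + 1 + 1
1 + 1 + 1 + 1 + 1 + 1 + 1
Counting gives 15.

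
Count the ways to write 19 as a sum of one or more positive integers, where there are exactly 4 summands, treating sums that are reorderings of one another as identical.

There are too many to list fully; the first 12 (by largest part) are:
16, 1, 1, 1
15, 2, 1, 1
14, 3, 1, 1
14, 2, 2, 1
13, 4, 1, 1
13, 3, 2, 1
13, 2, 2, 2
12, 5, 1, 1
12, 4, 2, 1
12, 3, 3, 1
12, 3, 2, 2
11, 6, 1, 1
…and 42 more, for 54 total.

54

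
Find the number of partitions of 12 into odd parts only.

15

Listing the qualifying partitions of 12:
11 + 1
9 + 3
9 + 1 + 1 + 1
7 + 5
7 + 3 + 1 + 1
7 + 1 + 1 + 1 + 1 + 1
5 + 5 + 1 + 1
5 + 3 + 3 + 1
5 + 3 + 1 + 1 + 1 + 1
5 + 1 + 1 + 1 + 1 + 1 + 1 + 1
3 + 3 + 3 + 3
3 + 3 + 3 + 1 + 1 + 1
3 + 3 + 1 + 1 + 1 + 1 + 1 + 1
3 + 1 + 1 + 1 + 1 + 1 + 1 + 1 + 1 + 1
1 + 1 + 1 + 1 + 1 + 1 + 1 + 1 + 1 + 1 + 1 + 1
That's 15 in total.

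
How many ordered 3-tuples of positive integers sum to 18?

136

Equivalently, choose which 2 of the 17 gaps become plus signs: C(17,2) = 136.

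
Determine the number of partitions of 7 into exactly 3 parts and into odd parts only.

2

Enumerating:
1 + 1 + 5
1 + 3 + 3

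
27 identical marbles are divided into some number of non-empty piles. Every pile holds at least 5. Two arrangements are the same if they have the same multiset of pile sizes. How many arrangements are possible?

A partial list (first 12 by largest part):
27
5,22
6,21
7,20
8,19
9,18
10,17
5,5,17
11,16
5,6,16
12,15
5,7,15
…and 30 more, for 42 total.

42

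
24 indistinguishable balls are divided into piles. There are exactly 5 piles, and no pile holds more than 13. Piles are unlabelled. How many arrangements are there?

Counting exhaustively, 137 partitions satisfy the conditions.

137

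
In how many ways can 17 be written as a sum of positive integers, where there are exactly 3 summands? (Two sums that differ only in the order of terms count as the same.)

They are:
15+1+1
14+2+1
13+3+1
13+2+2
12+4+1
12+3+2
11+5+1
11+4+2
11+3+3
10+6+1
10+5+2
10+4+3
9+7+1
9+6+2
9+5+3
9+4+4
8+8+1
8+7+2
8+6+3
8+5+4
7+7+3
7+6+4
7+5+5
6+6+5
That's 24 in total.

24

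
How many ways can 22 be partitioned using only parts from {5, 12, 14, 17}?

Enumerating:
17, 5
12, 5, 5

2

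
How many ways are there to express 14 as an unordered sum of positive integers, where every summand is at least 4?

7

They are:
14
10 + 4
9 + 5
8 + 6
7 + 7
6 + 4 + 4
5 + 5 + 4
Counting gives 7.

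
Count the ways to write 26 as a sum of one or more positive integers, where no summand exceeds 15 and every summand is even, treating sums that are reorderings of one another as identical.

82

A full systematic count gives 82.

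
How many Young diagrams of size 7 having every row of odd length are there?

5

The partitions of 7 that satisfy the conditions:
7
5, 1, 1
3, 3, 1
3, 1, 1, 1, 1
1, 1, 1, 1, 1, 1, 1
Counting gives 5.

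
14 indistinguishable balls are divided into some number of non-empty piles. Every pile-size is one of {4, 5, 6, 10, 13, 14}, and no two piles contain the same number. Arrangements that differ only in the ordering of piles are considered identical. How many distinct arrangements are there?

Enumerating:
14
10+4
Counting gives 2.

2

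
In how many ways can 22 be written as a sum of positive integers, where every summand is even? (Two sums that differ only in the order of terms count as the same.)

56

A partial list (first 12 by largest part):
22
20, 2
18, 4
18, 2, 2
16, 6
16, 4, 2
16, 2, 2, 2
14, 8
14, 6, 2
14, 4, 4
14, 4, 2, 2
14, 2, 2, 2, 2
…and 44 more, for 56 total.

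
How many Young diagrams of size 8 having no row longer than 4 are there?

15

Listing the qualifying partitions of 8:
4+4
4+3+1
4+2+2
4+2+1+1
4+1+1+1+1
3+3+2
3+3+1+1
3+2+2+1
3+2+1+1+1
3+1+1+1+1+1
2+2+2+2
2+2+2+1+1
2+2+1+1+1+1
2+1+1+1+1+1+1
1+1+1+1+1+1+1+1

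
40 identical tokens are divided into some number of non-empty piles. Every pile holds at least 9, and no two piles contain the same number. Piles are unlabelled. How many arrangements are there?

26

There are too many to list fully; the first 12 (by largest part) are:
40
31 + 9
30 + 10
29 + 11
28 + 12
27 + 13
26 + 14
25 + 15
24 + 16
23 + 17
22 + 18
21 + 19
…and 14 more, for 26 total.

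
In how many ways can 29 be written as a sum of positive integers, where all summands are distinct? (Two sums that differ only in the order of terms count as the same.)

Enumerating by decreasing first part gives 256 partitions in all.

256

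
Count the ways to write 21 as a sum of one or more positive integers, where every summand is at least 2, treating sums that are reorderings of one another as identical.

Direct enumeration gives 165 partitions.

165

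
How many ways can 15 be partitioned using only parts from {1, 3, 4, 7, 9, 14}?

27

There are too many to list fully; the first 12 (by largest part) are:
14+1
9+4+1+1
9+3+3
9+3+1+1+1
9+1+1+1+1+1+1
7+7+1
7+4+4
7+4+3+1
7+4+1+1+1+1
7+3+3+1+1
7+3+1+1+1+1+1
7+1+1+1+1+1+1+1+1
…and 15 more, for 27 total.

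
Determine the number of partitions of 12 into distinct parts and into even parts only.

4

They are:
12
2,10
4,8
2,4,6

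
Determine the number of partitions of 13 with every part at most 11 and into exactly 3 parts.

14

Enumerating:
11,1,1
10,2,1
9,3,1
9,2,2
8,4,1
8,3,2
7,5,1
7,4,2
7,3,3
6,6,1
6,5,2
6,4,3
5,5,3
5,4,4
Counting gives 14.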